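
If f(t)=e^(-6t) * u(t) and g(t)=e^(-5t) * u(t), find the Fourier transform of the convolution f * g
By the convolution theorem: F{f * g}=F(omega) * G(omega)
F(omega)=1/(6 + j * omega), G(omega)=1/(5 + j * omega)
F{f * g}=1/((6 + j * omega)(5 + j * omega))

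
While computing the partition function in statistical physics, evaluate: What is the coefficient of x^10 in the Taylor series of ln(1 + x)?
ln(1 + x)=Σ (-1)^(n + 1) x^n/n
Coefficient of x^10=(-1)^11/10=-1/10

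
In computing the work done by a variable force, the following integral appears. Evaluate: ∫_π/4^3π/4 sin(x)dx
Antiderivative: -cos(x)
Evaluate at bounds: [-cos(1·3π/4)/1] - [-cos(1·π/4)/1]
=(-(-√2/2)+(√2/2))/1=√2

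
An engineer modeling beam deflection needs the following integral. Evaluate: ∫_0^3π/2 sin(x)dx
Antiderivative: -cos(x)
Evaluate at bounds: [-cos(1·3π/2)/1] - [-cos(1·0)/1]
=(-(0)+(1))/1=1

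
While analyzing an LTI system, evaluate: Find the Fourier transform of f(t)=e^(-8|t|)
Using the standard pair: F{e^(-a|t|)} = 2a/(a^2 + omega^2)
With a = 8: F(omega) = 16/(64 + omega^2)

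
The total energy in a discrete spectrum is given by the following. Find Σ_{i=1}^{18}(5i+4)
= 5·Σ i+4·18 = 5·171+72 = 927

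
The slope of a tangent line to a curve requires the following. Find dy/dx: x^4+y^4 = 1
Differentiate: 4x^3 + 4y^3·(dy/dx)=0
dy/dx=-4x^3/(4y^3)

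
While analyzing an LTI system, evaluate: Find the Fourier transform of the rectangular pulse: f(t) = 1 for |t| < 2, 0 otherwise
F(omega) = integral from -2 to 2 of e^(-j * omega * t) dt
= 2 * sin(2 * omega)/omega = 4 * sinc(2 * omega/pi)

Answer: 2 * sin(2 * omega)/omega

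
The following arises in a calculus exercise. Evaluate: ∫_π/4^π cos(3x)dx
Antiderivative: sin(3x)/3
Evaluate at bounds: [sin(3·π)/3] - [sin(3·π/4)/3]
=((0) - (√2/2))/3=-√2/6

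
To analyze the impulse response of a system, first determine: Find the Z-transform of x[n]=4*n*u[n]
Z{n * u[n]}=z/(z-1)^2
By linearity: Z{4 * n * u[n]}=4z/(z-1)^2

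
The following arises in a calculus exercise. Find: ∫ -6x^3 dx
Using power rule: ∫ -6x^3 dx = -6/4 x^4+C = (-3/2)x^4+C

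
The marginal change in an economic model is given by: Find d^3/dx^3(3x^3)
Apply power rule 3 times:
d^1: 9x^2
d^2: 18x
d^3: 18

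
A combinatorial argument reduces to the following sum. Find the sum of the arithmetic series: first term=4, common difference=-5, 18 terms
Last term: a_n=4+(18-1)·-5=-81
Sum=n(a_1+a_n)/2=18(4+(-81))/2=-693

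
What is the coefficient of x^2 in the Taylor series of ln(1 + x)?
ln(1 + x)=Σ (-1)^(n + 1) x^n/n
Coefficient of x^2=(-1)^3/2=-1/2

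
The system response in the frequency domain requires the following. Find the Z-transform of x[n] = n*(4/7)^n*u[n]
Using the property Z{n * a^n * u[n]}=az/(z-a)^2
With a=4/7: X(z)=(4/7)z/(z - 4/7)^2, |z| > 4/7

Answer: (4/7)z/(z - 4/7)^2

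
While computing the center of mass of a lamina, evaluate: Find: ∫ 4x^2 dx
Using power rule: ∫ 4x^2 dx = 4/3 x^3+C = (4/3)x^3+C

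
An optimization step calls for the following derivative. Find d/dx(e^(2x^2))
Chain rule: d/dx[e^u] = e^u · u' where u = 2x^2
u' = 4x

Answer: 4x·e^(2x^2)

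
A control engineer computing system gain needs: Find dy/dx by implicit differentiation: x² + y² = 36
Differentiate both sides: 2x + 2y·(dy/dx)=0
Solve: dy/dx=-2x/(2y)=-x/y

Answer: dy/dx=-x/y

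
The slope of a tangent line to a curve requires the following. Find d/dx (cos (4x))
Chain rule: d/dx[cos(u)]=-sin(u)·u' where u=4x
u'=4

Answer: -4·sin(4x)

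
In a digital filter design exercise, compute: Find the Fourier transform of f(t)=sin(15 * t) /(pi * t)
sin(W * t)/(pi * t) = (W/pi) * sinc(W * t/pi) is the impulse response of the ideal low-pass filter with cutoff W (here W = 15).
Its Fourier transform is a rectangular function:
F(omega) = 1 for |omega| < 15, 0 otherwise

Answer: rect(omega/30) [i.e., 1 for |omega| < 15, 0 otherwise]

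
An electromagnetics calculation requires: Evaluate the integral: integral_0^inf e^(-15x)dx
integral_0^inf e^(-15x) dx=[-1/15 * e^(-15x)]_0^inf
=0 - (-1/15)=1/15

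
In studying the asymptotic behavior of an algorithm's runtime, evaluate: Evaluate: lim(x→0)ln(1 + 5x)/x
L'Hôpital (0/0): lim 5/(1+5x) / 1 = 5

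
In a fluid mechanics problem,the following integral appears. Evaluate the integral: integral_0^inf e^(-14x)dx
integral_0^inf e^(-14x) dx=[-1/14*e^(-14x)]_0^inf
=0 - (-1/14)=1/14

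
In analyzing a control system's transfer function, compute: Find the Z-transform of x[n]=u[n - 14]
Using the time-shift property: Z{u[n-14]} = z^(-14)*z/(z-1)
= z^(-13)/(z-1)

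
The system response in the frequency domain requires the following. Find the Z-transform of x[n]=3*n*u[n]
Z{n*u[n]} = z/(z-1)^2
By linearity: Z{3*n*u[n]} = 3z/(z-1)^2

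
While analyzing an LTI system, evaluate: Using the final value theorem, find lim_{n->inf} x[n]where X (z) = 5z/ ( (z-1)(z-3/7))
Final value theorem: lim x[n] = lim_{z->1} (z-1)*X(z)
(z-1)*X(z) = 5z/(z-3/7)
As z->1: 5/(1-3/7) = 5/(4/7) = 35/4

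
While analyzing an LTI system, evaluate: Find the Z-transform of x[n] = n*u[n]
Standard pair: Z{n * u[n]} = z/(z-1)^2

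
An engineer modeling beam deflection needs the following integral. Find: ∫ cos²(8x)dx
Using identity cos²(u) = (1 + cos(2u))/2:
∫ (1 + cos(16x))/2 dx = x/2 + sin(16x)/32 + C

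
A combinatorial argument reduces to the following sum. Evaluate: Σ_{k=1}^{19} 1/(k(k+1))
Partial fractions: 1/(k(k + 1))=1/k - 1/(k + 1)
Telescoping sum: 1(1 - 1/20)=1·19/20

Answer: 19/20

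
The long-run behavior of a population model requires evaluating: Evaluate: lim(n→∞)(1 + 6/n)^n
This is the definition of e^6: lim(1 + 6/n)^n = e^6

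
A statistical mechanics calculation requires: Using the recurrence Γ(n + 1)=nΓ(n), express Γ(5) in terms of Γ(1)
Γ(5)=4Γ(4)=4·3Γ(3)=...=4!·Γ(1)=24·Γ(1)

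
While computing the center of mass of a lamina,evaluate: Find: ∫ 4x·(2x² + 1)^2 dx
Let u = 2x² + 1, du = 4x dx
∫ u^2 du = u^3/3 + C

Answer: (2x² + 1)^3/3 + C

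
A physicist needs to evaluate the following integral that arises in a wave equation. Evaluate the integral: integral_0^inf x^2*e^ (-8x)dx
This is a Gamma integral. Substitute u=8x (du=8 dx):
integral_0^inf x^2 * e^(-8x) dx=(1/8^3) integral_0^inf u^2 * e^(-u) du
=Gamma(3)/8^3=2!/8^3=2/512

Answer: 1/256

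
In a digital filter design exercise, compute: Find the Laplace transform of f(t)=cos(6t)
L{cos(wt)}=s/(s² + w²)
L{cos(6t)}=s/(s² + 36)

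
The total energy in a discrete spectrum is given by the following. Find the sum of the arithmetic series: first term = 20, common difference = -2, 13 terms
Last term: a_n=20+(13-1)·-2=-4
Sum=n(a_1+a_n)/2=13(20+(-4))/2=104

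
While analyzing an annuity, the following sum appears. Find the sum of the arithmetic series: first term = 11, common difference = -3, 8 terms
Last term: a_n=11+(8-1)·-3=-10
Sum=n(a_1+a_n)/2=8(11+(-10))/2=4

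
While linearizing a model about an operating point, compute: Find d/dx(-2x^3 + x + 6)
Power rule: d/dx(ax^n) = n·a·x^(n-1)
Term by term: -6·x^2+1

Answer: -6x^2+1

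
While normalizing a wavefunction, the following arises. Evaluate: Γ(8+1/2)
Γ(n + 1/2)=(2n)!√π/(4^n·n!)
=20922789888000√π/(65536·40320)=(2027025/256)·√π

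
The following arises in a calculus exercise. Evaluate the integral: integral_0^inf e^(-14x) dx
integral_0^inf e^(-14x) dx=[-1/14 * e^(-14x)]_0^inf
=0 - (-1/14)=1/14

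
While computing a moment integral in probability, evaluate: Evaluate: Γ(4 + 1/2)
Γ(n + 1/2)=(2n)!√π/(4^n·n!)
=40320√π/(256·24)=(105/16)·√π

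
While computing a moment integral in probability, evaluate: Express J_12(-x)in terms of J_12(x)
For integer n: J_n(-x) = (-1)^n J_n(x)
With n = 12: J_12(-x) = (-1)^12 J_12(x) = J_12(x)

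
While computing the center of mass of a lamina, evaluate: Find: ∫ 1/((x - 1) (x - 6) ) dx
Partial fractions: 1/((x-1)(x-6))=A/(x-1) + B/(x-6)
A=-1/5, B=1/5
∫ [-1/5· 1/(x-1) + 1/5· 1/(x-6)] dx
=(1/5)[ln|x-6| - ln|x-1|] + C

Answer: (1/5)·ln|(x-6)/(x-1)| + C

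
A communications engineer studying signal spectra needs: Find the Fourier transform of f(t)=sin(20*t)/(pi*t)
sin(W*t)/(pi*t)=(W/pi)*sinc(W*t/pi) is the impulse response of the ideal low-pass filter with cutoff W (here W=20).
Its Fourier transform is a rectangular function:
F(omega)=1 for |omega| < 20, 0 otherwise

Answer: rect(omega/40) [i.e., 1 for |omega| < 20, 0 otherwise]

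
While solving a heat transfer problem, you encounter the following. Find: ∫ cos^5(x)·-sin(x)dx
Let u = cos(x), du = -sin(x) dx
∫ u^5 du = u^6/6+C

Answer: cos^6(x)/6+C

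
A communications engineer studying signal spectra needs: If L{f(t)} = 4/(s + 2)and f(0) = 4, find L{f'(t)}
L{f'(t)} = s·F(s) - f(0) = 4s/(s + 2) - 4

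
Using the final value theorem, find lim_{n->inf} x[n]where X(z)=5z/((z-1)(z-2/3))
Final value theorem: lim x[n] = lim_{z->1} (z-1)*X(z)
(z-1)*X(z) = 5z/(z-2/3)
As z->1: 5/(1-2/3) = 5/(1/3) = 15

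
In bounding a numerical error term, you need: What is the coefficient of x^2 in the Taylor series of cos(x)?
cos(x) = Σ (-1)^k x^(2k)/(2k)!
For x^2: (-1)^1/2! = -1/2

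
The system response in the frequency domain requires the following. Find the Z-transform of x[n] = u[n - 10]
Using the time-shift property: Z{u[n-10]}=z^(-10)*z/(z-1)
=z^(-9)/(z-1)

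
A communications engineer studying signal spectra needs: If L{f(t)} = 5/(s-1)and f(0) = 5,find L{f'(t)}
L{f'(t)}=s·F(s) - f(0)=5s/(s-1)-5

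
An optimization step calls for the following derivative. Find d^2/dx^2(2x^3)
Apply power rule 2 times:
d^1: 6x^2
d^2: 12x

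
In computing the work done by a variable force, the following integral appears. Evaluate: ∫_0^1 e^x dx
Antiderivative: e^x
Evaluate: (e^1-1)

Answer: e^1-1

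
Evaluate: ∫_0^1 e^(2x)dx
Antiderivative: (1/2)e^(2x)
Evaluate: (1/2)(e^2 - 1)

Answer: (e^2 - 1)/2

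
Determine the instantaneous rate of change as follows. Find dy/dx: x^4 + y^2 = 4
Differentiate: 4x^3 + 2y·(dy/dx) = 0
dy/dx = -4x^3/(2y)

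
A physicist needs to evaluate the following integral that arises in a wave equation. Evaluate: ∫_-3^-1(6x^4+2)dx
Step 1: Find antiderivative F(x)=(6/5)x^5+2x
Step 2: F(-1) - F(-3)=-16/5 - (-1488/5)=1472/5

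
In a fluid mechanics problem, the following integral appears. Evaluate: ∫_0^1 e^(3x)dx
Antiderivative: (1/3)e^(3x)
Evaluate: (1/3)(e^3-1)

Answer: (e^3-1)/3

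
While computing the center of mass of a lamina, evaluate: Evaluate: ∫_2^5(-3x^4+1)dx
Step 1: Find antiderivative F(x) = (-3/5)x^5+x
Step 2: F(5) - F(2) = -1870 - (-86/5) = -9264/5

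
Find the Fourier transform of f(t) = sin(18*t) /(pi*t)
sin(W*t)/(pi*t)=(W/pi)*sinc(W*t/pi) is the impulse response of the ideal low-pass filter with cutoff W (here W=18).
Its Fourier transform is a rectangular function:
F(omega)=1 for |omega| < 18, 0 otherwise

Answer: rect(omega/36) [i.e., 1 for |omega| < 18, 0 otherwise]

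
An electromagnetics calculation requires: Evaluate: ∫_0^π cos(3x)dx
Antiderivative: sin(3x)/3
Evaluate at bounds: [sin(3·π)/3] - [sin(3·0)/3]
=((0) - (0))/3=0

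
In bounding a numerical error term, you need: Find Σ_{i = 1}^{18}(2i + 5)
=2·Σ i + 5·18=2·171 + 90=432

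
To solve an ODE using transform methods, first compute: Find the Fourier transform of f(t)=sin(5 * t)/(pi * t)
sin(W*t)/(pi*t) = (W/pi)*sinc(W*t/pi) is the impulse response of the ideal low-pass filter with cutoff W (here W = 5).
Its Fourier transform is a rectangular function:
F(omega) = 1 for |omega| < 5, 0 otherwise

Answer: rect(omega/10) [i.e., 1 for |omega| < 5, 0 otherwise]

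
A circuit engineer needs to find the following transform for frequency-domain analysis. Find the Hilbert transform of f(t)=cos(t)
The Hilbert transform shifts each frequency component by -pi/2.
H{cos(wt)} = sin(wt)
With w = 1: H{cos(t)} = sin(t)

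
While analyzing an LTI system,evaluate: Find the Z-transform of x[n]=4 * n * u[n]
Z{n*u[n]} = z/(z-1)^2
By linearity: Z{4*n*u[n]} = 4z/(z-1)^2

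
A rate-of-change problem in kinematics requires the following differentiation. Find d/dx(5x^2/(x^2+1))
Quotient rule: (f/g)'=(f'g - fg')/g²
f=5x^2, f'=10x
g=x^2 + 1, g'=2x

Answer: (10x·(x^2 + 1) - 10x^3)/(x^2 + 1)²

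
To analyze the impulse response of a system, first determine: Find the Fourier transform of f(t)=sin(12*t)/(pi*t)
sin(W * t)/(pi * t) = (W/pi) * sinc(W * t/pi) is the impulse response of the ideal low-pass filter with cutoff W (here W = 12).
Its Fourier transform is a rectangular function:
F(omega) = 1 for |omega| < 12, 0 otherwise

Answer: rect(omega/24) [i.e., 1 for |omega| < 12, 0 otherwise]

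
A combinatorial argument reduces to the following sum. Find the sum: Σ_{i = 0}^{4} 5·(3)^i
Geometric series: S = a(1 - r^n)/(1 - r)
a = 5, r = 3, n = 5
S = 5(1-243)/-2 = 605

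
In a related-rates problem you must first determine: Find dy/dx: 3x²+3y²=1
Differentiate: 6x + 6y·(dy/dx) = 0
dy/dx = -6x/(6y) = -1·(x/y)

Answer: dy/dx = -1·(x/y)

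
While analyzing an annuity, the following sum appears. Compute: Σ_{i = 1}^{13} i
Using formula: Σ i^1=n(n+1)/2=13·14/2=91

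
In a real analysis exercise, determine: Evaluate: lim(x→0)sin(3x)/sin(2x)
sin(u) ≈ u for small u:
sin(3x)/sin(2x) ≈ 3x/(2x)=3/2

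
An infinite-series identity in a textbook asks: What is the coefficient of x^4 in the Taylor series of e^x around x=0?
Taylor series of e^x=Σ x^n/n!
Coefficient of x^4=1/4!=1/24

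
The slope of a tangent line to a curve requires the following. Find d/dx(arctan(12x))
d/dx[arctan(u)] = u'/(1+u²), u = 12x, u' = 12

Answer: 12/(1+144x²)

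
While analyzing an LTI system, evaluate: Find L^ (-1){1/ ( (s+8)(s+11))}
Partial fractions: 1/((s+8)(s+11))=A/(s+8)+B/(s+11)
Cover-up: A=1/(s+11)|_{s=-8}=1/3; B=1/(s+8)|_{s=-11}=-1/3
L^(-1)=(1/3)e^(-8t) - (1/3)e^(-11t)

Answer: (1/3)(e^(-8t) - e^(-11t))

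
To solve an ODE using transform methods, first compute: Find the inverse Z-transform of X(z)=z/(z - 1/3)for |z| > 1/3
Standard pair: z/(z-a) <-> a^n*u[n] for causal signals
With a = 1/3: x[n] = (1/3)^n*u[n]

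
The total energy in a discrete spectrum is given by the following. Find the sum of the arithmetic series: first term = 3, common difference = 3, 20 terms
Last term: a_n = 3+(20-1)·3 = 60
Sum = n(a_1+a_n)/2 = 20(3+60)/2 = 630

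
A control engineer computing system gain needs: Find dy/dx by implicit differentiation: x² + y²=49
Differentiate both sides: 2x+2y·(dy/dx) = 0
Solve: dy/dx = -2x/(2y) = -x/y

Answer: dy/dx = -x/y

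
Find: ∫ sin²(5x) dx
Using identity sin²(u) = (1 - cos(2u))/2:
∫ (1 - cos(10x))/2 dx = x/2 - sin(10x)/20+C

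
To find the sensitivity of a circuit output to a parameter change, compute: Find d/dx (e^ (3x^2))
Chain rule: d/dx[e^u] = e^u · u' where u = 3x^2
u' = 6x

Answer: 6x·e^(3x^2)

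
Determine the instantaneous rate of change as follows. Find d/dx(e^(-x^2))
Chain rule: d/dx[e^u] = e^u · u' where u = -x^2
u' = -2x

Answer: -2x·e^(-x^2)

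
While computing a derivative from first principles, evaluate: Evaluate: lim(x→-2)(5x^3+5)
Polynomial is continuous, so substitute x = -2:
5·(-2)^3 + 5 = -35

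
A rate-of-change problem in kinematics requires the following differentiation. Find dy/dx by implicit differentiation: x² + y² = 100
Differentiate both sides: 2x+2y·(dy/dx)=0
Solve: dy/dx=-2x/(2y)=-x/y

Answer: dy/dx=-x/y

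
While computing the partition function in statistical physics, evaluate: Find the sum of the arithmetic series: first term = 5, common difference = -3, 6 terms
Last term: a_n = 5+(6-1)·-3 = -10
Sum = n(a_1+a_n)/2 = 6(5+(-10))/2 = -15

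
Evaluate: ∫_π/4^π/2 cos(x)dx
Antiderivative: sin(x)
Evaluate at bounds: [sin(1·π/2)/1] - [sin(1·π/4)/1]
=((1) - (√2/2))/1=1 - √2/2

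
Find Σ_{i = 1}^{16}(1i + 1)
= 1·Σ i + 1·16 = 1·136 + 16 = 152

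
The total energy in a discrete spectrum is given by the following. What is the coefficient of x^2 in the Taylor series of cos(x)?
cos(x) = Σ (-1)^k x^(2k)/(2k)!
For x^2: (-1)^1/2! = -1/2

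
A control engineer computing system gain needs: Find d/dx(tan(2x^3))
Chain rule: d/dx[tan(u)]=sec²(u)·u' where u=2x^3
u'=6x^2

Answer: 6x^2·sec²(2x^3)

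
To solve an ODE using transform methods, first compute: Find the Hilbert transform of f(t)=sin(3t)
The Hilbert transform shifts each frequency component by -pi/2.
H{sin(wt)}=-cos(wt)
With w=3: H{sin(3t)}=-cos(3t)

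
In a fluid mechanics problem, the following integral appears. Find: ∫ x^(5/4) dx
Power rule: ∫ x^(5/4) dx = x^(9/4)/(9/4) + C

Answer: (4/9)·x^(9/4) + C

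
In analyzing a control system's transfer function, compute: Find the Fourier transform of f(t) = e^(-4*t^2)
The Fourier transform of a Gaussian e^(-a*t^2) is sqrt(pi/a)*e^(-omega^2/(4a)).
With a=4: F(omega)=sqrt(pi)/2*e^(-omega^2/16)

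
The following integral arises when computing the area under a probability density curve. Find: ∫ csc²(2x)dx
Since d/dx[-cot(2x)] = 2csc²(2x), integral = -cot(2x)/2 + C

Answer: (-1/2)cot(2x) + C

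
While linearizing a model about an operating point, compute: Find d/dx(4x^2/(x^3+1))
Quotient rule: (f/g)'=(f'g - fg')/g²
f=4x^2, f'=8x
g=x^3+1, g'=3x^2

Answer: (8x·(x^3+1)-12x^4)/(x^3+1)²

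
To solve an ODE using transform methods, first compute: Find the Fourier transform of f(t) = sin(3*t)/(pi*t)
sin(W * t)/(pi * t) = (W/pi) * sinc(W * t/pi) is the impulse response of the ideal low-pass filter with cutoff W (here W = 3).
Its Fourier transform is a rectangular function:
F(omega) = 1 for |omega| < 3, 0 otherwise

Answer: rect(omega/6) [i.e., 1 for |omega| < 3, 0 otherwise]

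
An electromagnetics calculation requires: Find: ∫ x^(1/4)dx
Power rule: ∫ x^(1/4) dx = x^(5/4)/(5/4)+C

Answer: (4/5)·x^(5/4)+C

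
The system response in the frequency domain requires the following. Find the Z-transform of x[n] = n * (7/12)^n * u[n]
Using the property Z{n*a^n*u[n]} = az/(z-a)^2
With a = 7/12: X(z) = (7/12)z/(z - 7/12)^2, |z| > 7/12

Answer: (7/12)z/(z - 7/12)^2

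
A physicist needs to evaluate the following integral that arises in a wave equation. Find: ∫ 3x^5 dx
Using power rule: ∫ 3x^5 dx = 3/6 x^6 + C = (1/2)x^6 + C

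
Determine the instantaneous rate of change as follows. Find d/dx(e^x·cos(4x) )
Product rule: (fg)' = f'g+fg'
f = e^x, f' = e^x
g = cos(4x), g' = -4·sin(4x)

Answer: e^x·cos(4x)-4·e^x·sin(4x)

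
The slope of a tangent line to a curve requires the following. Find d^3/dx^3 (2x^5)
Apply power rule 3 times:
d^1: 10x^4
d^2: 40x^3
d^3: 120x^2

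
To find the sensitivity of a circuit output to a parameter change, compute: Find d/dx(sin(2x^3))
Chain rule: d/dx[sin(u)]=cos(u)·u' where u=2x^3
u'=6x^2

Answer: 6x^2·cos(2x^3)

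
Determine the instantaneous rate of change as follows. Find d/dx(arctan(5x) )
d/dx[arctan(u)]=u'/(1+u²), u=5x, u'=5

Answer: 5/(1+25x²)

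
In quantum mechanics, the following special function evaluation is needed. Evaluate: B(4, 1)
B(x,y) = Γ(x)Γ(y)/Γ(x + y) = (x-1)!(y-1)!/(x + y-1)!
B(4,1) = 3!·0!/4! = 1/4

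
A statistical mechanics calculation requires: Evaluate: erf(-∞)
erf(-∞) = -1 (the error function is odd, so erf(-∞) = -erf(∞) = -1)

Answer: -1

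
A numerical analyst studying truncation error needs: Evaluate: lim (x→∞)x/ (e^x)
Apply L'Hôpital 1 times (∞/∞ each time):
Eventually get 1!/(e^x) → 0

Answer: 0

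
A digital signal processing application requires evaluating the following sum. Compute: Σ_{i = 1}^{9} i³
Using formula: Σ i^3 = [n(n+1)/2]² = [9·10/2]² = 2025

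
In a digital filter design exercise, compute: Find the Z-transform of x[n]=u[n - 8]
Using the time-shift property: Z{u[n-8]} = z^(-8) * z/(z-1)
= z^(-7)/(z-1)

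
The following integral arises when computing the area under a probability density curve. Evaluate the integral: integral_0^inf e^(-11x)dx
integral_0^inf e^(-11x) dx=[-1/11 * e^(-11x)]_0^inf
=0 - (-1/11)=1/11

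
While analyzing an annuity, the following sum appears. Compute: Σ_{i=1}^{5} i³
Using formula: Σ i^3 = [n(n + 1)/2]² = [5·6/2]² = 225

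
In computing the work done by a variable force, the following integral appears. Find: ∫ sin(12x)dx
Using substitution u=12x: ∫ sin(u) du/12=-cos(u)/12 + C

Answer: (-1/12)cos(12x) + C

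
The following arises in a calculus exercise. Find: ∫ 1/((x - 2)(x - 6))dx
Partial fractions: 1/((x-2)(x-6))=A/(x-2) + B/(x-6)
A=-1/4, B=1/4
∫ [-1/4· 1/(x-2) + 1/4· 1/(x-6)] dx
=(1/4)[ln|x-6| - ln|x-2|] + C

Answer: (1/4)·ln|(x-6)/(x-2)| + C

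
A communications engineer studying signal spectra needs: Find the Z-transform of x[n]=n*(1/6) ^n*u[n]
Using the property Z{n*a^n*u[n]} = az/(z-a)^2
With a = 1/6: X(z) = (1/6)z/(z - 1/6)^2, |z| > 1/6

Answer: (1/6)z/(z - 1/6)^2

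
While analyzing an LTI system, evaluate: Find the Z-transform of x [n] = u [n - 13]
Using the time-shift property: Z{u[n-13]} = z^(-13)*z/(z-1)
= z^(-12)/(z-1)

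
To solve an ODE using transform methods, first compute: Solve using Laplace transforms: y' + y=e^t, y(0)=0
Take L: sY - 0 + Y = 1/(s-1)
Y(s + 1) = 1/(s-1) + 0
Y = 1/((s-1)(s + 1)) + 0/(s + 1)
Partial fractions: 1/((s-1)(s + 1)) = (1/2)/(s-1) - (1/2)/(s + 1)
So Y = (1/2)/(s-1) - (1/2)/(s + 1)
Inverse Laplace transform (L^(-1){1/(s-1)} = e^t, L^(-1){1/(s + 1)} = e^(-t)):

Answer: y(t) = (1/2)·e^t - (1/2)·e^(-t)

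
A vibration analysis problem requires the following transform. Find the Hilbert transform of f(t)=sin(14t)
The Hilbert transform shifts each frequency component by -pi/2.
H{sin(wt)} = -cos(wt)
With w = 14: H{sin(14t)} = -cos(14t)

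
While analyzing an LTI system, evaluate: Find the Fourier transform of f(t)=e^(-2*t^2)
The Fourier transform of a Gaussian e^(-a*t^2) is sqrt(pi/a)*e^(-omega^2/(4a)).
With a=2: F(omega)=sqrt(pi/2)*e^(-omega^2/8)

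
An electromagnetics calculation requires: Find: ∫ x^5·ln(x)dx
By parts: u=ln(x), dv=x^5 dx
du=1/x dx, v=x^6/6
=x^6·ln(x)/6 - ∫ x^5/6 dx
=x^6·ln(x)/6 - x^6/36+C

Answer: x^6(ln(x)/6-1/36)+C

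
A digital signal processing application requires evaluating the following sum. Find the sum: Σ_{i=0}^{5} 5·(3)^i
Geometric series: S=a(1 - r^n)/(1 - r)
a=5, r=3, n=6
S=5(1 - 729)/-2=1820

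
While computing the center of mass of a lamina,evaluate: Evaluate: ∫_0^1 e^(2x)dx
Antiderivative: (1/2)e^(2x)
Evaluate: (1/2)(e^2 - 1)

Answer: (e^2 - 1)/2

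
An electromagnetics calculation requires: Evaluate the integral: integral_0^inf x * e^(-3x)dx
This is a Gamma integral. Substitute u=3x (du=3 dx):
integral_0^inf x * e^(-3x) dx=(1/3^2) integral_0^inf u^1 * e^(-u) du
=Gamma(2)/3^2=1!/3^2=1/9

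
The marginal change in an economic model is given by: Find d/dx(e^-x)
Chain rule: d/dx[e^u] = e^u · u' where u = -x
u' = -1

Answer: -1·e^-x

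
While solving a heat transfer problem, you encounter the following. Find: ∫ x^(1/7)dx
Power rule: ∫ x^(1/7) dx = x^(8/7)/(8/7) + C

Answer: (7/8)·x^(8/7) + C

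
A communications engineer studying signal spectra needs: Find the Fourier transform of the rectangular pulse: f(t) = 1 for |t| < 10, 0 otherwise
F(omega) = integral from -10 to 10 of e^(-j * omega * t) dt
= 2 * sin(10 * omega)/omega = 20 * sinc(10 * omega/pi)

Answer: 2 * sin(10 * omega)/omega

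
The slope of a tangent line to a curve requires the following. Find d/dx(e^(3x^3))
Chain rule: d/dx[e^u] = e^u · u' where u = 3x^3
u' = 9x^2

Answer: 9x^2·e^(3x^3)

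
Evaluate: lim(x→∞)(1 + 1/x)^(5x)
Rewrite as [(1+1/x)^x]^5.
lim(1+1/x)^x = e^1, so limit = (e^1)^5 = e^5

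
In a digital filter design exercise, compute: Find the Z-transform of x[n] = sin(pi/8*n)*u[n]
Z{sin(w0 * n) * u[n]} = z * sin(w0)/(z^2 - 2z * cos(w0) + 1)
With w0 = pi/8: X(z) = z * sin(pi/8)/(z^2 - 2z * cos(pi/8) + 1)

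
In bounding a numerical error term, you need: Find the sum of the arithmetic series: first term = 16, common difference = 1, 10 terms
Last term: a_n = 16+(10-1)·1 = 25
Sum = n(a_1+a_n)/2 = 10(16+25)/2 = 205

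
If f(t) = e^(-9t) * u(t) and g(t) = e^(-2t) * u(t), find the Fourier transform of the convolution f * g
By the convolution theorem: F{f * g} = F(omega) * G(omega)
F(omega) = 1/(9+j * omega), G(omega) = 1/(2+j * omega)
F{f * g} = 1/((9+j * omega)(2+j * omega))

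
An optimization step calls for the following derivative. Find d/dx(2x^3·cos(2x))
Product rule: (fg)'=f'g + fg'
f=2x^3, f'=6x^2
g=cos(2x), g'=-2·sin(2x)

Answer: 6x^2·cos(2x) - 4x^3·sin(2x)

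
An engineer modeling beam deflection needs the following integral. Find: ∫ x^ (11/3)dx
Power rule: ∫ x^(11/3) dx=x^(14/3)/(14/3)+C

Answer: (3/14)·x^(14/3)+C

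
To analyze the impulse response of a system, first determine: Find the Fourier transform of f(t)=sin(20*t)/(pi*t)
sin(W*t)/(pi*t)=(W/pi)*sinc(W*t/pi) is the impulse response of the ideal low-pass filter with cutoff W (here W=20).
Its Fourier transform is a rectangular function:
F(omega)=1 for |omega| < 20, 0 otherwise

Answer: rect(omega/40) [i.e., 1 for |omega| < 20, 0 otherwise]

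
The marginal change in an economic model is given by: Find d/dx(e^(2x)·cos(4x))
Product rule: (fg)'=f'g + fg'
f=e^(2x), f'=2·e^(2x)
g=cos(4x), g'=-4·sin(4x)

Answer: 2·e^(2x)·cos(4x) - 4·e^(2x)·sin(4x)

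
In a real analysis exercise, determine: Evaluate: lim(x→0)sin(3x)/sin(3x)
sin(u) ≈ u for small u:
sin(3x)/sin(3x) ≈ 3x/(3x) = 3/3

Answer: 1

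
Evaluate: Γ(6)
Γ(n) = (n-1)! for positive integers
Γ(6) = 5! = 120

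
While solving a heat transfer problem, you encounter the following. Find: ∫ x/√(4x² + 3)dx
Let u = 4x²+3, du = 8x dx
∫ (1/8)·u^(-1/2) du = √u/4+C

Answer: √(4x²+3)/4+C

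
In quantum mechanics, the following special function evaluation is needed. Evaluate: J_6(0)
J_n(0)=0 for all n > 0 (Bessel function of first kind)
J_6(0)=0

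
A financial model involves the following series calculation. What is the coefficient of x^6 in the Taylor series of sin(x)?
sin(x) has only odd powers. Coefficient of x^6 = 0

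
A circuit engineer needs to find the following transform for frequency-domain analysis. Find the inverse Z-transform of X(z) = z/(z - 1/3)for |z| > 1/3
Standard pair: z/(z-a) <-> a^n*u[n] for causal signals
With a=1/3: x[n]=(1/3)^n*u[n]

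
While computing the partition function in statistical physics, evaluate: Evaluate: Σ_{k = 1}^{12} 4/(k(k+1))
Partial fractions: 4/(k(k + 1))=4/k - 4/(k + 1)
Telescoping sum: 4(1 - 1/13)=4·12/13

Answer: 48/13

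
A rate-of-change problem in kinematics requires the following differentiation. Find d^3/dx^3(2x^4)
Apply power rule 3 times:
d^1: 8x^3
d^2: 24x^2
d^3: 48x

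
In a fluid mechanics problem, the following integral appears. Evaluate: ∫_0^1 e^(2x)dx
Antiderivative: (1/2)e^(2x)
Evaluate: (1/2)(e^2 - 1)

Answer: (e^2 - 1)/2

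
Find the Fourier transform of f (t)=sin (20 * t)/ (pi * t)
sin(W*t)/(pi*t) = (W/pi)*sinc(W*t/pi) is the impulse response of the ideal low-pass filter with cutoff W (here W = 20).
Its Fourier transform is a rectangular function:
F(omega) = 1 for |omega| < 20, 0 otherwise

Answer: rect(omega/40) [i.e., 1 for |omega| < 20, 0 otherwise]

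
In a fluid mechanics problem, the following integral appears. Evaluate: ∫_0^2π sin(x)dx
Antiderivative: -cos(x)
Evaluate at bounds: [-cos(1·2π)/1] - [-cos(1·0)/1]
=(-(1) + (1))/1=0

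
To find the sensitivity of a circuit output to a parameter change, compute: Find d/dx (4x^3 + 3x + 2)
Power rule: d/dx(ax^n)=n·a·x^(n-1)
Term by term: 12·x^2+3

Answer: 12x^2+3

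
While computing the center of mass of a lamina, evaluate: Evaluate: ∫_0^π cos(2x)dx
Antiderivative: sin(2x)/2
Evaluate at bounds: [sin(2·π)/2] - [sin(2·0)/2]
= ((0) - (0))/2 = 0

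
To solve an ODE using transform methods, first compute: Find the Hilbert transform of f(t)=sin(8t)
The Hilbert transform shifts each frequency component by -pi/2.
H{sin(wt)}=-cos(wt)
With w=8: H{sin(8t)}=-cos(8t)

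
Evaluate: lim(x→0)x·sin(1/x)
Squeeze theorem: -|x| ≤ x·sin(1/x) ≤ |x|
Since x → 0 as x → 0, by squeeze theorem the limit is 0

Answer: 0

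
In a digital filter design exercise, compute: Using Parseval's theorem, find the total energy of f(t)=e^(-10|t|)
Parseval's theorem: E = integral |f(t)|^2 dt = (1/2pi) integral |F(omega)|^2 domega
E = integral_{-inf}^{inf} e^(-20|t|) dt = 2 * integral_0^inf e^(-20t) dt = 2/(2 * 10) = 1/10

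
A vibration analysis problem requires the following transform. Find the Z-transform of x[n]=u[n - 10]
Using the time-shift property: Z{u[n-10]}=z^(-10) * z/(z-1)
=z^(-9)/(z-1)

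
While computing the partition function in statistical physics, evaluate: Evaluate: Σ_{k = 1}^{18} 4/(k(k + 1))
Partial fractions: 4/(k(k + 1))=4/k - 4/(k + 1)
Telescoping sum: 4(1 - 1/19)=4·18/19

Answer: 72/19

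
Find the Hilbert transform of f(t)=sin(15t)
The Hilbert transform shifts each frequency component by -pi/2.
H{sin(wt)} = -cos(wt)
With w = 15: H{sin(15t)} = -cos(15t)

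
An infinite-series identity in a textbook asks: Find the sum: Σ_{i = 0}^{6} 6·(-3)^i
Geometric series: S = a(1 - r^n)/(1 - r)
a = 6, r = -3, n = 7
S = 6(1 + 2187)/4 = 3282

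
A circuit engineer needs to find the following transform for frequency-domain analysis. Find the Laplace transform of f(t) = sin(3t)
L{sin(wt)} = w/(s² + w²)
L{sin(3t)} = 3/(s² + 9)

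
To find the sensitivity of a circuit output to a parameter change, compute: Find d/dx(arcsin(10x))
d/dx[arcsin(u)]=u'/√(1-u²), u=10x, u'=10

Answer: 10/√(1-100x²)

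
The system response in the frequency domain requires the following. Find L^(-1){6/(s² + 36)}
L^(-1){w/(s² + w²)}=sin(wt)
Here w=6

Answer: sin(6t)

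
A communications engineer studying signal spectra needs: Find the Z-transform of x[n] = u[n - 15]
Using the time-shift property: Z{u[n-15]}=z^(-15)*z/(z-1)
=z^(-14)/(z-1)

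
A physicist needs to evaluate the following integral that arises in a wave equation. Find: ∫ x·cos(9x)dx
By parts: u = x, dv = cos(9x) dx
du = dx, v = sin(9x)/9
= x·sin(9x)/9 + cos(9x)/9² + C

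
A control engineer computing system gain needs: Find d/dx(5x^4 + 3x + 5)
Power rule: d/dx(ax^n)=n·a·x^(n-1)
Term by term: 20·x^3 + 3

Answer: 20x^3 + 3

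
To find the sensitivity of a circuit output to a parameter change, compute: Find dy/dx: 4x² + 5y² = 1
Differentiate: 8x+10y·(dy/dx) = 0
dy/dx = -8x/(10y) = -(4/5)·(x/y)

Answer: dy/dx = -(4/5)·(x/y)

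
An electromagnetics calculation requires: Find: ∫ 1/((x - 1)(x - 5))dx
Partial fractions: 1/((x-1)(x-5))=A/(x-1)+B/(x-5)
A=-1/4, B=1/4
∫ [-1/4· 1/(x-1)+1/4· 1/(x-5)] dx
=(1/4)[ln|x-5| - ln|x-1|]+C

Answer: (1/4)·ln|(x-5)/(x-1)|+C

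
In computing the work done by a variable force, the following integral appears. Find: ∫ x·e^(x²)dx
Let u=x², du=2x dx
∫ (1/2)e^u du=e^u/2+C

Answer: e^(x²)/2+C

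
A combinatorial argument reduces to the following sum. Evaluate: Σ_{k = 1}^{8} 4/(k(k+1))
Partial fractions: 4/(k(k + 1)) = 4/k - 4/(k + 1)
Telescoping sum: 4(1 - 1/9) = 4·8/9

Answer: 32/9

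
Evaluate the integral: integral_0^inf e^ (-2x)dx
integral_0^inf e^(-2x) dx = [-1/2 * e^(-2x)]_0^inf
= 0 - (-1/2) = 1/2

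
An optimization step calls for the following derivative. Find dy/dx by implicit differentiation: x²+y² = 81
Differentiate both sides: 2x + 2y·(dy/dx) = 0
Solve: dy/dx = -2x/(2y) = -x/y

Answer: dy/dx = -x/y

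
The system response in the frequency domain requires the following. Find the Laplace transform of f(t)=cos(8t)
L{cos(wt)} = s/(s² + w²)
L{cos(8t)} = s/(s² + 64)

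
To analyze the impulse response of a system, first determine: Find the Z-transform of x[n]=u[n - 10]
Using the time-shift property: Z{u[n-10]} = z^(-10) * z/(z-1)
= z^(-9)/(z-1)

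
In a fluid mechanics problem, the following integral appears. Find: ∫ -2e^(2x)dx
Since d/dx[e^(2x)]=2e^(2x), we get -1 e^(2x) + C

Answer: -e^(2x) + C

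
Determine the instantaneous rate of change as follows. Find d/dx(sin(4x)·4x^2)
Product rule: (fg)'=f'g+fg'
f=sin(4x), f'=4·cos(4x)
g=4x^2, g'=8x

Answer: 16·cos(4x)·x^2+8·sin(4x)·x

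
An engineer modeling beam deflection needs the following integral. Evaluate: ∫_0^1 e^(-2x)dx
Antiderivative: (1/(-2))e^(-2x)
Evaluate: (1/(-2))(e^-2 - 1)

Answer: (e^-2 - 1)/(-2)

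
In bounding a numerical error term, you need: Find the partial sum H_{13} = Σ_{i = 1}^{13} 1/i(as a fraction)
H_13 = 1+1/2+1/3+...+1/13
= 1145993/360360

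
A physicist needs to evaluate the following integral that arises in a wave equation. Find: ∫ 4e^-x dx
Since d/dx[e^-x]=- e^-x, we get -4e^-x+C

Answer: -4e^-x+C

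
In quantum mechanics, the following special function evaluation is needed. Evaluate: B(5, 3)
B(x,y) = Γ(x)Γ(y)/Γ(x+y) = (x-1)!(y-1)!/(x+y-1)!
B(5,3) = 4!·2!/7! = 1/105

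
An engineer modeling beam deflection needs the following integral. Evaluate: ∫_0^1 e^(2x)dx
Antiderivative: (1/2)e^(2x)
Evaluate: (1/2)(e^2-1)

Answer: (e^2-1)/2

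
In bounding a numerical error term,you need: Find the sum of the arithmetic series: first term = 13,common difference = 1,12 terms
Last term: a_n = 13 + (12 - 1)·1 = 24
Sum = n(a_1 + a_n)/2 = 12(13 + 24)/2 = 222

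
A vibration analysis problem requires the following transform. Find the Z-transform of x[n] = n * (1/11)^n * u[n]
Using the property Z{n*a^n*u[n]}=az/(z-a)^2
With a=1/11: X(z)=(1/11)z/(z - 1/11)^2, |z| > 1/11

Answer: (1/11)z/(z - 1/11)^2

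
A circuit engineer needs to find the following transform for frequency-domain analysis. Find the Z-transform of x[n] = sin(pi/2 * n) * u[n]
Z{sin(w0*n)*u[n]} = z*sin(w0)/(z^2-2z*cos(w0)+1)
With w0 = pi/2: X(z) = z*sin(pi/2)/(z^2-2z*cos(pi/2)+1)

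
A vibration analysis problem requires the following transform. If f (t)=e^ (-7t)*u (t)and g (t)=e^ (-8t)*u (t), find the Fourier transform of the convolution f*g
By the convolution theorem: F{f * g} = F(omega) * G(omega)
F(omega) = 1/(7 + j * omega), G(omega) = 1/(8 + j * omega)
F{f * g} = 1/((7 + j * omega)(8 + j * omega))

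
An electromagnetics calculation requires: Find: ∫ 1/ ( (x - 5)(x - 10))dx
Partial fractions: 1/((x-5)(x-10))=A/(x-5) + B/(x-10)
A=-1/5, B=1/5
∫ [-1/5· 1/(x-5) + 1/5· 1/(x-10)] dx
=(1/5)[ln|x-10| - ln|x-5|] + C

Answer: (1/5)·ln|(x-10)/(x-5)| + C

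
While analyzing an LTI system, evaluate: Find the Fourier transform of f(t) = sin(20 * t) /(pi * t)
sin(W*t)/(pi*t) = (W/pi)*sinc(W*t/pi) is the impulse response of the ideal low-pass filter with cutoff W (here W = 20).
Its Fourier transform is a rectangular function:
F(omega) = 1 for |omega| < 20, 0 otherwise

Answer: rect(omega/40) [i.e., 1 for |omega| < 20, 0 otherwise]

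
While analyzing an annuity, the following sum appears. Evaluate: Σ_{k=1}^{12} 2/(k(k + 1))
Partial fractions: 2/(k(k+1)) = 2/k - 2/(k+1)
Telescoping sum: 2(1-1/13) = 2·12/13

Answer: 24/13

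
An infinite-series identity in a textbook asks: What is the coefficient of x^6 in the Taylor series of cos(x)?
cos(x) = Σ (-1)^k x^(2k)/(2k)!
For x^6: (-1)^3/6! = -1/720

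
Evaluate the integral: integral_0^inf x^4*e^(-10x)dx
This is a Gamma integral. Substitute u=10x (du=10 dx):
integral_0^inf x^4*e^(-10x) dx=(1/10^5) integral_0^inf u^4*e^(-u) du
=Gamma(5)/10^5=4!/10^5=24/100000

Answer: 3/12500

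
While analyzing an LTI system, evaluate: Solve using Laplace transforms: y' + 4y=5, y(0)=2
Take L of both sides: sY(s) - 2 + 4Y(s) = 5/s
Y(s)(s + 4) = 5/s + 2
Y(s) = 5/(s(s + 4)) + 2/(s + 4)
Partial fractions: 5/(s(s + 4)) = (5/4)/s - (5/4)/(s + 4)
So Y(s) = (5/4)/s + (3/4)/(s + 4)
Inverse transform (L^(-1){1/s} = 1, L^(-1){1/(s + 4)} = e^(-4t)):

Answer: y(t) = 5/4 + (3/4)·e^(-4t)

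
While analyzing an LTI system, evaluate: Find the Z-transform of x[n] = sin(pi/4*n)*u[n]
Z{sin(w0 * n) * u[n]}=z * sin(w0)/(z^2-2z * cos(w0)+1)
With w0=pi/4: X(z)=z * sin(pi/4)/(z^2-2z * cos(pi/4)+1)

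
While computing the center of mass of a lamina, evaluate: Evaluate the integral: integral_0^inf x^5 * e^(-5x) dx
This is a Gamma integral. Substitute u = 5x (du = 5 dx):
integral_0^inf x^5 * e^(-5x) dx = (1/5^6) integral_0^inf u^5 * e^(-u) du
= Gamma(6)/5^6 = 5!/5^6 = 120/15625

Answer: 24/3125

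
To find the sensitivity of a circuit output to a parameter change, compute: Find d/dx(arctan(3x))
d/dx[arctan(u)] = u'/(1+u²), u = 3x, u' = 3

Answer: 3/(1+9x²)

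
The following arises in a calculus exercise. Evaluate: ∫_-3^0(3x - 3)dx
Step 1: Find antiderivative F(x) = (3/2)x^2 - 3x
Step 2: F(0) - F(-3) = 0 - (45/2) = -45/2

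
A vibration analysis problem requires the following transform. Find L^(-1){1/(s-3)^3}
L^(-1){1/(s-a)^n}=t^(n-1)·e^(at)/(n-1)!
Here a=3, n=3: t^2·e^(3t)/2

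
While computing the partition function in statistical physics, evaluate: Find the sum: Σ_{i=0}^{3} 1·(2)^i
Geometric series: S = a(1 - r^n)/(1 - r)
a = 1, r = 2, n = 4
S = 1(1 - 16)/-1 = 15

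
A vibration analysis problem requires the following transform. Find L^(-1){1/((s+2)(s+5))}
Partial fractions: 1/((s+2)(s+5))=A/(s+2)+B/(s+5)
Cover-up: A=1/(s+5)|_{s=-2}=1/3; B=1/(s+2)|_{s=-5}=-1/3
L^(-1)=(1/3)e^(-2t) - (1/3)e^(-5t)

Answer: (1/3)(e^(-2t) - e^(-5t))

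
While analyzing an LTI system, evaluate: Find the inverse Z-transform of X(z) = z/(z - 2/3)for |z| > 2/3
Standard pair: z/(z-a) <-> a^n * u[n] for causal signals
With a=2/3: x[n]=(2/3)^n * u[n]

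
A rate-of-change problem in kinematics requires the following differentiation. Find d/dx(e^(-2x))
Chain rule: d/dx[e^u] = e^u · u' where u = -2x
u' = -2

Answer: -2·e^(-2x)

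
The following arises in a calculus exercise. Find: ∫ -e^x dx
Since d/dx[e^x] = +e^x, we get -1e^x+C

Answer: -e^x+C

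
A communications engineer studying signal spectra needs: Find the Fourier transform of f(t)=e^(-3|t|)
Using the standard pair: F{e^(-a|t|)} = 2a/(a^2 + omega^2)
With a = 3: F(omega) = 6/(9 + omega^2)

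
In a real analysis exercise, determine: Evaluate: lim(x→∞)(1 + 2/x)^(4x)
Rewrite as [(1+2/x)^x]^4.
lim(1+2/x)^x=e^2, so limit=(e^2)^4=e^8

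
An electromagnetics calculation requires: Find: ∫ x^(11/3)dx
Power rule: ∫ x^(11/3) dx=x^(14/3)/(14/3)+C

Answer: (3/14)·x^(14/3)+C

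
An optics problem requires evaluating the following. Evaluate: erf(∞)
erf(∞)=1 (the error function converges to 1)

Answer: 1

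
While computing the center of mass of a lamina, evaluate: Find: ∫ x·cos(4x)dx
By parts: u=x, dv=cos(4x) dx
du=dx, v=sin(4x)/4
=x·sin(4x)/4 + cos(4x)/4² + C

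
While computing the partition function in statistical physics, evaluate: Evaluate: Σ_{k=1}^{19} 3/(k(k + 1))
Partial fractions: 3/(k(k+1)) = 3/k - 3/(k+1)
Telescoping sum: 3(1-1/20) = 3·19/20

Answer: 57/20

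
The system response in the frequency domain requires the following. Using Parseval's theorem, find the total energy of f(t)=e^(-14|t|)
Parseval's theorem: E=integral |f(t)|^2 dt=(1/2pi) integral |F(omega)|^2 domega
E=integral_{-inf}^{inf} e^(-28|t|) dt=2 * integral_0^inf e^(-28t) dt=2/(2 * 14)=1/14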